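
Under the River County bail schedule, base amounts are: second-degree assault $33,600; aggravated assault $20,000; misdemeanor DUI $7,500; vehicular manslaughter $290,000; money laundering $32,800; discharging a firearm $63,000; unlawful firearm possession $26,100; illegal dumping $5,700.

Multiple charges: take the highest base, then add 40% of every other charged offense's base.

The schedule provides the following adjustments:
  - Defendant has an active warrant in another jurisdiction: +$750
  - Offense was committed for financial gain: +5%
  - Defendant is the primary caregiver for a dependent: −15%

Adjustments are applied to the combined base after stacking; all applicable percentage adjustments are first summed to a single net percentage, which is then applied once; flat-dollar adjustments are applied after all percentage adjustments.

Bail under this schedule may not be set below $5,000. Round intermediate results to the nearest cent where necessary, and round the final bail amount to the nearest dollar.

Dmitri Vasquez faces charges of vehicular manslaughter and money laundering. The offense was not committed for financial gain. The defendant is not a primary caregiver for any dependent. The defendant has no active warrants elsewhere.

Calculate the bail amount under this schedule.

$303,120

Base amounts from the schedule: vehicular manslaughter $290,000; money laundering $32,800.
Stacking rule: highest base plus 40% of each additional charge. Highest is vehicular manslaughter at $290,000. Additional: $32,800 × 40% = $13,120. Combined base = $290,000 + $13,120 = $303,120.
No adjustment factors apply to this defendant.
$303,120 is at or above the $5,000 minimum.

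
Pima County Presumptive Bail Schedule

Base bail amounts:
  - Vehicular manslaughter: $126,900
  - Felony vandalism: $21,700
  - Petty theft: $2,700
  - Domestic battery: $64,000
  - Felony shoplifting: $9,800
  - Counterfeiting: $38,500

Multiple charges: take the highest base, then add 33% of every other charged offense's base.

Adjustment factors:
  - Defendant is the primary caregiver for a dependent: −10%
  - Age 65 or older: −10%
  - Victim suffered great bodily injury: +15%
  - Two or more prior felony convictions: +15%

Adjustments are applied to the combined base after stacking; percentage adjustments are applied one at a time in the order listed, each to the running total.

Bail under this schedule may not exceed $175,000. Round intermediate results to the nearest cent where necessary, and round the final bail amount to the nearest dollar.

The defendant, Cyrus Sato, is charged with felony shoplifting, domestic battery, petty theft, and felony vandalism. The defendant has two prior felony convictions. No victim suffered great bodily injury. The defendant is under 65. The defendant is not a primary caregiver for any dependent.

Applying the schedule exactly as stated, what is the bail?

$86,579

Base amounts from the schedule: felony shoplifting $9,800; domestic battery $64,000; petty theft $2,700; felony vandalism $21,700.
Stacking rule: highest base plus 33% of each additional charge. Highest is domestic battery at $64,000. Additional: $9,800 × 33% = $3,234; $2,700 × 33% = $891; $21,700 × 33% = $7,161. Combined base = $64,000 + $11,286 = $75,286.
Two or more prior felony convictions (+15%): $75,286 × 1.15 = $86,578.90.
$86,578.90 is within the $175,000 maximum.
Rounded to the nearest dollar: $86,579.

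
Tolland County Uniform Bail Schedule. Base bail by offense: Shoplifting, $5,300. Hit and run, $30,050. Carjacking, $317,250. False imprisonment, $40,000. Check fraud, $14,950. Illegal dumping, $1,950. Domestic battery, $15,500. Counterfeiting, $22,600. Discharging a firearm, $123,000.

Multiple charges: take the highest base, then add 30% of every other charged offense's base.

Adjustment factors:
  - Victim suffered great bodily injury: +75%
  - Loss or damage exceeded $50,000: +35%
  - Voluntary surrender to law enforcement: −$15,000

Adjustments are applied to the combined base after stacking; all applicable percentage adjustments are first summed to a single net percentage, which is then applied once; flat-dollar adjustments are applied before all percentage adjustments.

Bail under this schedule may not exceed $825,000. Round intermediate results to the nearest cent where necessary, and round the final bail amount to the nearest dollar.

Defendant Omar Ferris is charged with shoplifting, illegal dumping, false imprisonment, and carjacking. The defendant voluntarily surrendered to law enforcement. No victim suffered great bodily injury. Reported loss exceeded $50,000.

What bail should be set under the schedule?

$427,174

Base amounts from the schedule: shoplifting $5,300; illegal dumping $1,950; false imprisonment $40,000; carjacking $317,250.
Stacking rule: highest base plus 30% of each additional charge. Highest is carjacking at $317,250. Additional: $5,300 × 30% = $1,590; $1,950 × 30% = $585; $40,000 × 30% = $12,000. Combined base = $317,250 + $14,175 = $331,425.
Voluntary surrender to law enforcement (−$15,000 flat): $331,425 − $15,000 = $316,425.
Loss or damage exceeded $50,000 (+35%): $316,425 × 1.35 = $427,173.75.
$427,173.75 is within the $825,000 maximum.
Rounded to the nearest dollar: $427,174.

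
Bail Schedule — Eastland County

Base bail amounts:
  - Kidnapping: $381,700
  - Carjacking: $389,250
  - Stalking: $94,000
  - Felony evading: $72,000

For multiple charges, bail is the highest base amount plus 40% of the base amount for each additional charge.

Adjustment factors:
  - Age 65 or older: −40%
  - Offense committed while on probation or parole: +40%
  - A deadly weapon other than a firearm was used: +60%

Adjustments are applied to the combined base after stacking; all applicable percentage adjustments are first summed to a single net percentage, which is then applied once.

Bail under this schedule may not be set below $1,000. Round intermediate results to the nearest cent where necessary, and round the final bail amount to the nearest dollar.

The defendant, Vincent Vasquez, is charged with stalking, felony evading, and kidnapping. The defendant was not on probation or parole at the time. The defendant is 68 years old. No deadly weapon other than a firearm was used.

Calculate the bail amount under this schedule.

$268,860

Base amounts from the schedule: stalking $94,000; felony evading $72,000; kidnapping $381,700.
Stacking rule: highest base plus 40% of each additional charge. Highest is kidnapping at $381,700. Additional: $94,000 × 40% = $37,600; $72,000 × 40% = $28,800. Combined base = $381,700 + $66,400 = $448,100.
Age 65 or older (−40%): $448,100 × 0.6 = $268,860.
$268,860 is at or above the $1,000 minimum.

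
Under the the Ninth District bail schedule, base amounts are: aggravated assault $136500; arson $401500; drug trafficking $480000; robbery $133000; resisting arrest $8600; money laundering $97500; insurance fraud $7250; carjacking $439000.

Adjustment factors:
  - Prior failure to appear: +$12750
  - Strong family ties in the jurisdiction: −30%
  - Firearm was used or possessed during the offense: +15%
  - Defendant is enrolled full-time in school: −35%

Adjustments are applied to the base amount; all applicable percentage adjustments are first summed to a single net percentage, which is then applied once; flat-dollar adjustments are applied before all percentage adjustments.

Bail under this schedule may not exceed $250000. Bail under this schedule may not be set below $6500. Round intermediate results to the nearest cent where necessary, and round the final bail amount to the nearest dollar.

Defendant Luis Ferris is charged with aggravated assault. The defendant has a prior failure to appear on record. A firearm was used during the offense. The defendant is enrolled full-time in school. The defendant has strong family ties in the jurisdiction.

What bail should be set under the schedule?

Base amounts from the schedule: aggravated assault $136500.
Single charge. Combined base = $136500.
Prior failure to appear (+$12750 flat): $136500 + $12750 = $149250.
Net percentage adjustment: −30% +15% −35% = −50%. $149250 × 0.5 = $74625.
$74625 is within the $250000 maximum.
$74625 is at or above the $6500 minimum.

$74625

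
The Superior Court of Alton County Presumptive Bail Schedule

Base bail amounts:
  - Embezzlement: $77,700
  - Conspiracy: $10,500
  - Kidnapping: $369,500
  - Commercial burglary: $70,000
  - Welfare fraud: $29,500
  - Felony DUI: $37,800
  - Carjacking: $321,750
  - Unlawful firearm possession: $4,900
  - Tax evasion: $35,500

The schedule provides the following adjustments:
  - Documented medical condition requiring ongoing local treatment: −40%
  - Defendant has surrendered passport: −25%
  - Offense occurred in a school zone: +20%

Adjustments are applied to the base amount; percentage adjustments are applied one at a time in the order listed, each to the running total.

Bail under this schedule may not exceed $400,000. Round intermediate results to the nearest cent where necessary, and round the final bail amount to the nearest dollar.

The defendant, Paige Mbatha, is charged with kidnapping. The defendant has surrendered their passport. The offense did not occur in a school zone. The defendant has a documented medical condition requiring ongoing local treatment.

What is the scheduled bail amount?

$166,275

Base amounts from the schedule: kidnapping $369,500.
Single charge. Combined base = $369,500.
Documented medical condition requiring ongoing local treatment (−40%): $369,500 × 0.6 = $221,700.
Defendant has surrendered passport (−25%): $221,700 × 0.75 = $166,275.
$166,275 is within the $400,000 maximum.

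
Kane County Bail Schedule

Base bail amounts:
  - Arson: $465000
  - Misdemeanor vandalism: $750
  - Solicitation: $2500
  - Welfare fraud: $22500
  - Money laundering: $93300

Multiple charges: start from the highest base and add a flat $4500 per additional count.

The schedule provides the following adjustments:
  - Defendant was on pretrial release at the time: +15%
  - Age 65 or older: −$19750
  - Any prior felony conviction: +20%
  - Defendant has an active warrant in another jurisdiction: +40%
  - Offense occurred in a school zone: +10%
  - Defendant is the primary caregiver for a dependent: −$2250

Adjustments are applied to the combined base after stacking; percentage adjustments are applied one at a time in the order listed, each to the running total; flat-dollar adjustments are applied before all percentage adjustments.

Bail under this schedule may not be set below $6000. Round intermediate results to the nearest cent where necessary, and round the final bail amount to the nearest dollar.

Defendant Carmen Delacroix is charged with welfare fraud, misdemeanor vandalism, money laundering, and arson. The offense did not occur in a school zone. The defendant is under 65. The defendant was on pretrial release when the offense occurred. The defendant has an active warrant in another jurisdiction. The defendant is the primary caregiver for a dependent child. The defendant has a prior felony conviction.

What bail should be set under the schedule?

$920115

Base amounts from the schedule: welfare fraud $22500; misdemeanor vandalism $750; money laundering $93300; arson $465000.
Stacking rule: highest base plus $4500 per additional charge. Highest is arson at $465000; 3 additional charges → +$13500. Combined base = $478500.
Defendant is the primary caregiver for a dependent (−$2250 flat): $478500 − $2250 = $476250.
Defendant was on pretrial release at the time (+15%): $476250 × 1.15 = $547687.50.
Any prior felony conviction (+20%): $547687.50 × 1.2 = $657225.
Defendant has an active warrant in another jurisdiction (+40%): $657225 × 1.4 = $920115.
$920115 is at or above the $6000 minimum.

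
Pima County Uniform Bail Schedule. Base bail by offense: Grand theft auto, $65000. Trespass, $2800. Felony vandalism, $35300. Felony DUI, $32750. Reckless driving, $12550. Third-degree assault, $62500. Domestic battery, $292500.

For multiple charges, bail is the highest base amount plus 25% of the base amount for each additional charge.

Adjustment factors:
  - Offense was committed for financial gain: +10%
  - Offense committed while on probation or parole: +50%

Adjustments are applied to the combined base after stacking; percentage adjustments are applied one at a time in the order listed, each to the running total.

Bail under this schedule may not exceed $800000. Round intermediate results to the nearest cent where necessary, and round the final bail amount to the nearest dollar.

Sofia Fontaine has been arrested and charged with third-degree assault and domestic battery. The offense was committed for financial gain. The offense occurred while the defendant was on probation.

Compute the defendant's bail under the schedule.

$508406

Base amounts from the schedule: third-degree assault $62500; domestic battery $292500.
Stacking rule: highest base plus 25% of each additional charge. Highest is domestic battery at $292500. Additional: $62500 × 25% = $15625. Combined base = $292500 + $15625 = $308125.
Offense was committed for financial gain (+10%): $308125 × 1.1 = $338937.50.
Offense committed while on probation or parole (+50%): $338937.50 × 1.5 = $508406.25.
$508406.25 is within the $800000 maximum.
Rounded to the nearest dollar: $508406.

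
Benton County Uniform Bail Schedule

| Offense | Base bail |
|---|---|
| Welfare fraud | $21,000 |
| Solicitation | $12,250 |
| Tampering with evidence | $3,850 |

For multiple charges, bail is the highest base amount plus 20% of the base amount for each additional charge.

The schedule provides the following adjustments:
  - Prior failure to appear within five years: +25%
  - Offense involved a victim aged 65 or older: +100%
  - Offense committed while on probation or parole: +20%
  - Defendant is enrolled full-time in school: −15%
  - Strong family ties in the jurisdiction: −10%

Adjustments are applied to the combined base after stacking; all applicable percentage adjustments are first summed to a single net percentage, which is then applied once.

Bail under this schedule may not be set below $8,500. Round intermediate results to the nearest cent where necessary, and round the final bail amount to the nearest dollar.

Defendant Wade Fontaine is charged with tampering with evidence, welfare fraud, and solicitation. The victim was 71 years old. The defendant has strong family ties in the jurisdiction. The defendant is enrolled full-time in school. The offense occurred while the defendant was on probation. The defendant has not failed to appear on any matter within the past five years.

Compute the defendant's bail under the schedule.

$47,229

Base amounts from the schedule: tampering with evidence $3,850; welfare fraud $21,000; solicitation $12,250.
Stacking rule: highest base plus 20% of each additional charge. Highest is welfare fraud at $21,000. Additional: $3,850 × 20% = $770; $12,250 × 20% = $2,450. Combined base = $21,000 + $3,220 = $24,220.
Net percentage adjustment: +100% +20% −15% −10% = +95%. $24,220 × 1.95 = $47,229.
$47,229 is at or above the $8,500 minimum.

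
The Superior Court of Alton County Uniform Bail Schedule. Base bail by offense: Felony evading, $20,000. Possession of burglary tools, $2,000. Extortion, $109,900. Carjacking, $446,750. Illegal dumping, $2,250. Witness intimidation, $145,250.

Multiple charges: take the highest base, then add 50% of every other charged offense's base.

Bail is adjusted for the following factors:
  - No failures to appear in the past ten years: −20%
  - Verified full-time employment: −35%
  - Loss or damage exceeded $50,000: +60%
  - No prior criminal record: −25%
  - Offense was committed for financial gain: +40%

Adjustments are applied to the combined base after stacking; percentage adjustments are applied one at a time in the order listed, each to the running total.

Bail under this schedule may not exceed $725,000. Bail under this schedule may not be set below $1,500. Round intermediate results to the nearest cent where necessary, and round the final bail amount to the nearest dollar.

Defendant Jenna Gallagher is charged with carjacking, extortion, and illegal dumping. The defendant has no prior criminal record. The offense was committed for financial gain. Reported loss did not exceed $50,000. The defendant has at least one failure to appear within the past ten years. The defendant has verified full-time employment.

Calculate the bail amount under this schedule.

Base amounts from the schedule: carjacking $446,750; extortion $109,900; illegal dumping $2,250.
Stacking rule: highest base plus 50% of each additional charge. Highest is carjacking at $446,750. Additional: $109,900 × 50% = $54,950; $2,250 × 50% = $1,125. Combined base = $446,750 + $56,075 = $502,825.
Verified full-time employment (−35%): $502,825 × 0.65 = $326,836.25.
No prior criminal record (−25%): $326,836.25 × 0.75 = $245,127.19.
Offense was committed for financial gain (+40%): $245,127.19 × 1.4 = $343,178.07.
$343,178.07 is within the $725,000 maximum.
$343,178.07 is at or above the $1,500 minimum.
Rounded to the nearest dollar: $343,178.

$343,178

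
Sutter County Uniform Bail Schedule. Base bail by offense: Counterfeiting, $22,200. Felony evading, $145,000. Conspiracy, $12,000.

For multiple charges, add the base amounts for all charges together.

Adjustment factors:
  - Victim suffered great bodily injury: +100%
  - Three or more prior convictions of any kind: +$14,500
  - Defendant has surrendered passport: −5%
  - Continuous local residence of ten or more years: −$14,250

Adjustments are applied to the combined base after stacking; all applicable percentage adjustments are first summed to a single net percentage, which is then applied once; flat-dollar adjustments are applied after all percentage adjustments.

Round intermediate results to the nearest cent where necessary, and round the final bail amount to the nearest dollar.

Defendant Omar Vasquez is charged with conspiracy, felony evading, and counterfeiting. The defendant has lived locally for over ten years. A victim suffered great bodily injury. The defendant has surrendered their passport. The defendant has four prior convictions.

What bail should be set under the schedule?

Base amounts from the schedule: conspiracy $12,000; felony evading $145,000; counterfeiting $22,200.
Stacking rule: sum of all bases. $12,000 + $145,000 + $22,200 = $179,200.
Net percentage adjustment: +100% −5% = +95%. $179,200 × 1.95 = $349,440.
Three or more prior convictions of any kind (+$14,500 flat): $349,440 + $14,500 = $363,940.
Continuous local residence of ten or more years (−$14,250 flat): $363,940 − $14,250 = $349,690.

$349,690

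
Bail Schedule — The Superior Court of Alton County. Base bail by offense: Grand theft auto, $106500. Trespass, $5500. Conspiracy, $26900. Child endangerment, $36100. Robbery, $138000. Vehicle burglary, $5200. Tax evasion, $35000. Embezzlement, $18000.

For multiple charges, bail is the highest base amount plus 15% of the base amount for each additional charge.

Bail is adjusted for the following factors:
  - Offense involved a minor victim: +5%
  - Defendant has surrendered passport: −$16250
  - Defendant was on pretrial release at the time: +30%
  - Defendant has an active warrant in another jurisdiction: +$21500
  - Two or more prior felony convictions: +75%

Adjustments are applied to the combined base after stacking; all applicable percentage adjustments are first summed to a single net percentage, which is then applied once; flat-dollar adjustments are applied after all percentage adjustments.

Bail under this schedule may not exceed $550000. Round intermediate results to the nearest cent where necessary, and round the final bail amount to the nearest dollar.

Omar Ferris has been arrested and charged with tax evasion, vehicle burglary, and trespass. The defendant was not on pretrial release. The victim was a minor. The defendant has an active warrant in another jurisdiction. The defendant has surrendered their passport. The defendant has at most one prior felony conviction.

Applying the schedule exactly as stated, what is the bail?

$43685

Base amounts from the schedule: tax evasion $35000; vehicle burglary $5200; trespass $5500.
Stacking rule: highest base plus 15% of each additional charge. Highest is tax evasion at $35000. Additional: $5200 × 15% = $780; $5500 × 15% = $825. Combined base = $35000 + $1605 = $36605.
Offense involved a minor victim (+5%): $36605 × 1.05 = $38435.25.
Defendant has surrendered passport (−$16250 flat): $38435.25 − $16250 = $22185.25.
Defendant has an active warrant in another jurisdiction (+$21500 flat): $22185.25 + $21500 = $43685.25.
$43685.25 is within the $550000 maximum.
Rounded to the nearest dollar: $43685.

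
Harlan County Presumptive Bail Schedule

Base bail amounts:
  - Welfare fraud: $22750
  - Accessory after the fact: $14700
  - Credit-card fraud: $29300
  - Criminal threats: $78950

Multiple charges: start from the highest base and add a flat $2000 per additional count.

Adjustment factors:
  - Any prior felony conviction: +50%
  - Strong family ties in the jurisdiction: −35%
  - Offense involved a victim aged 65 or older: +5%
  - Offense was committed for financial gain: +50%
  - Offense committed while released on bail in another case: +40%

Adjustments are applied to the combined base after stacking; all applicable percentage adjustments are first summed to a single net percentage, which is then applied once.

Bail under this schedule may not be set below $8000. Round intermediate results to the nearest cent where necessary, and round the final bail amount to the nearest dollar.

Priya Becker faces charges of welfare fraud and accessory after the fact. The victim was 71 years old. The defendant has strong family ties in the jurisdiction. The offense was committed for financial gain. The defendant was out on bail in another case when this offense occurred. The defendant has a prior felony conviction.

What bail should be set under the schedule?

Base amounts from the schedule: welfare fraud $22750; accessory after the fact $14700.
Stacking rule: highest base plus $2000 per additional charge. Highest is welfare fraud at $22750; 1 additional charge → +$2000. Combined base = $24750.
Net percentage adjustment: +50% −35% +5% +50% +40% = +110%. $24750 × 2.1 = $51975.
$51975 is at or above the $8000 minimum.

$51975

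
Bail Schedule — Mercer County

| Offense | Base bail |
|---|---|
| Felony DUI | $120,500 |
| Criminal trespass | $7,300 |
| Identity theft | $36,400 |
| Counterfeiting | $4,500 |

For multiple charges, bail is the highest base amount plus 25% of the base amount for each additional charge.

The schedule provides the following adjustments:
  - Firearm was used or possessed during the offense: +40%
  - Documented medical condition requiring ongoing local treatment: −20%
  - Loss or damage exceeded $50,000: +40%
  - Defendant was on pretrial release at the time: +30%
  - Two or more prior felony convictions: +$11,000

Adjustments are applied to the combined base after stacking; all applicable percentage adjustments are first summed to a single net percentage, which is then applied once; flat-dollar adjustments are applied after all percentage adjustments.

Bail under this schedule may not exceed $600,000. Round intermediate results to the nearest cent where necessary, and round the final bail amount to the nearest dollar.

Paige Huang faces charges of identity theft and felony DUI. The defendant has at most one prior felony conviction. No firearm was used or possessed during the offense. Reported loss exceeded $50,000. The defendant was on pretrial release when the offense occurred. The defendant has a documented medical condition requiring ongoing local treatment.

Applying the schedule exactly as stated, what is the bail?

$194,400

Base amounts from the schedule: identity theft $36,400; felony DUI $120,500.
Stacking rule: highest base plus 25% of each additional charge. Highest is felony DUI at $120,500. Additional: $36,400 × 25% = $9,100. Combined base = $120,500 + $9,100 = $129,600.
Net percentage adjustment: −20% +40% +30% = +50%. $129,600 × 1.5 = $194,400.
$194,400 is within the $600,000 maximum.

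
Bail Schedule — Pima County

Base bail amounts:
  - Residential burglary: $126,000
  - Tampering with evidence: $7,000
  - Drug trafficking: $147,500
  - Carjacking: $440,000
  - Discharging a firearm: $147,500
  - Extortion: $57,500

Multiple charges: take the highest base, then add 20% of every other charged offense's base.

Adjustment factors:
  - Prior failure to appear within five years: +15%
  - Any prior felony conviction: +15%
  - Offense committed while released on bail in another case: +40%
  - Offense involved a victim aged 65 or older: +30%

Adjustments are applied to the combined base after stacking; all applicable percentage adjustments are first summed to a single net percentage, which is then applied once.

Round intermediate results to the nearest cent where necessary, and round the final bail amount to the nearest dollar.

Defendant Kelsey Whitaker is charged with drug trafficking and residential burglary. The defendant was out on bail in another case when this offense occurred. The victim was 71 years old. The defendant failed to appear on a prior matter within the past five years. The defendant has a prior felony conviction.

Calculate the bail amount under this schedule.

Base amounts from the schedule: drug trafficking $147,500; residential burglary $126,000.
Stacking rule: highest base plus 20% of each additional charge. Highest is drug trafficking at $147,500. Additional: $126,000 × 20% = $25,200. Combined base = $147,500 + $25,200 = $172,700.
Net percentage adjustment: +15% +15% +40% +30% = +100%. $172,700 × 2 = $345,400.

$345,400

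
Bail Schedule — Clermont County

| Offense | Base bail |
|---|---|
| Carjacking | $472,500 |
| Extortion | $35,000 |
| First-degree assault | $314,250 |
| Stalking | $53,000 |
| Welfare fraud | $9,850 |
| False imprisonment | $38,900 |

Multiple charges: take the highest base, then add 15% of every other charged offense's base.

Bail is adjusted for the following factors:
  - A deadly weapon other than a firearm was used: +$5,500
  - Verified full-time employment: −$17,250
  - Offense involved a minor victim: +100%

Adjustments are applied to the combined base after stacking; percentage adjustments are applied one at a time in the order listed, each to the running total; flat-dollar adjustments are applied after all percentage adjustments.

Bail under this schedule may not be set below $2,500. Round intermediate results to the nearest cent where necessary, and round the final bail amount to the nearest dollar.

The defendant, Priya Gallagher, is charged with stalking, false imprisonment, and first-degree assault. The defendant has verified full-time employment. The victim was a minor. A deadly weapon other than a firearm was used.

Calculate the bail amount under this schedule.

$644,320

Base amounts from the schedule: stalking $53,000; false imprisonment $38,900; first-degree assault $314,250.
Stacking rule: highest base plus 15% of each additional charge. Highest is first-degree assault at $314,250. Additional: $53,000 × 15% = $7,950; $38,900 × 15% = $5,835. Combined base = $314,250 + $13,785 = $328,035.
Offense involved a minor victim (+100%): $328,035 × 2 = $656,070.
A deadly weapon other than a firearm was used (+$5,500 flat): $656,070 + $5,500 = $661,570.
Verified full-time employment (−$17,250 flat): $661,570 − $17,250 = $644,320.
$644,320 is at or above the $2,500 minimum.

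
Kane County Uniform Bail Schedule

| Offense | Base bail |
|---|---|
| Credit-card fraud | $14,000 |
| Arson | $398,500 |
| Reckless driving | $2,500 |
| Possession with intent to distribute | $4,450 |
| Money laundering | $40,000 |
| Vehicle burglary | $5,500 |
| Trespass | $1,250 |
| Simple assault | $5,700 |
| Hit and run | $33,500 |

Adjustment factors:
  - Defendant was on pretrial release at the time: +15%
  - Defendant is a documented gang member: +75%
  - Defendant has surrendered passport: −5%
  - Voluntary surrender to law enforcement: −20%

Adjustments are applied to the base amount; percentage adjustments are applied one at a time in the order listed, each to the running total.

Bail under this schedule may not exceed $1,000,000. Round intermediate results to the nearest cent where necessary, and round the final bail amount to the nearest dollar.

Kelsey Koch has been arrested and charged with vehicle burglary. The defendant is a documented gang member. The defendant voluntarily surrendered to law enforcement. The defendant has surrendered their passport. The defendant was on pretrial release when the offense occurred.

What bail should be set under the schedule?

Base amounts from the schedule: vehicle burglary $5,500.
Single charge. Combined base = $5,500.
Defendant was on pretrial release at the time (+15%): $5,500 × 1.15 = $6,325.
Defendant is a documented gang member (+75%): $6,325 × 1.75 = $11,068.75.
Defendant has surrendered passport (−5%): $11,068.75 × 0.95 = $10,515.31.
Voluntary surrender to law enforcement (−20%): $10,515.31 × 0.8 = $8,412.25.
$8,412.25 is within the $1,000,000 maximum.
Rounded to the nearest dollar: $8,412.

$8,412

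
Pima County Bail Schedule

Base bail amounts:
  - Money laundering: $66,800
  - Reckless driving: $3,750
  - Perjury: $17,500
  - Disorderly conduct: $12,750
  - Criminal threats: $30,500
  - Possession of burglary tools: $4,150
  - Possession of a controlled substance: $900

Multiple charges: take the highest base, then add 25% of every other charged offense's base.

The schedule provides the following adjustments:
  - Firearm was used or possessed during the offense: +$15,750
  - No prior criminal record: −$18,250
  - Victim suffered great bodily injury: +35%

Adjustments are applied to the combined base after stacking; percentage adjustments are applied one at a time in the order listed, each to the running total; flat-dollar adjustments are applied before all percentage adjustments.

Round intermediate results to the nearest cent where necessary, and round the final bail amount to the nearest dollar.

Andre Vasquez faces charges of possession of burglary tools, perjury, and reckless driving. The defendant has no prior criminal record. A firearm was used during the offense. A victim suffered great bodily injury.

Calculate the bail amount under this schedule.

$22,916

Base amounts from the schedule: possession of burglary tools $4,150; perjury $17,500; reckless driving $3,750.
Stacking rule: highest base plus 25% of each additional charge. Highest is perjury at $17,500. Additional: $4,150 × 25% = $1,037.50; $3,750 × 25% = $937.50. Combined base = $17,500 + $1,975 = $19,475.
Firearm was used or possessed during the offense (+$15,750 flat): $19,475 + $15,750 = $35,225.
No prior criminal record (−$18,250 flat): $35,225 − $18,250 = $16,975.
Victim suffered great bodily injury (+35%): $16,975 × 1.35 = $22,916.25.
Rounded to the nearest dollar: $22,916.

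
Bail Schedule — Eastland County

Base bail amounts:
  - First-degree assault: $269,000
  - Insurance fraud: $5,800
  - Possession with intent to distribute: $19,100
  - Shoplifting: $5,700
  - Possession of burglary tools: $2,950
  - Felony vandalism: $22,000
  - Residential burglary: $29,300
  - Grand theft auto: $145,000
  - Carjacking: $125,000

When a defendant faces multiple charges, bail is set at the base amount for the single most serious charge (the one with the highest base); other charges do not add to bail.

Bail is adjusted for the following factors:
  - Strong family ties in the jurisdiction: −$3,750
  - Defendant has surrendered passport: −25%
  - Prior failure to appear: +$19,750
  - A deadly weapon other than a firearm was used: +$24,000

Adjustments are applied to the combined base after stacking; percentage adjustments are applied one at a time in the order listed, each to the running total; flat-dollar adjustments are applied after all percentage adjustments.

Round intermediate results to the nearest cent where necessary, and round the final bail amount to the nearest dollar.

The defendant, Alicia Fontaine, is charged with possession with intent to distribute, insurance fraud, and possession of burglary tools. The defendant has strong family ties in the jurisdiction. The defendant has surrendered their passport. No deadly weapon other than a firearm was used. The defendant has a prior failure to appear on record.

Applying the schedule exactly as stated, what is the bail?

Base amounts from the schedule: possession with intent to distribute $19,100; insurance fraud $5,800; possession of burglary tools $2,950.
Stacking rule: use the highest base only. Highest is possession with intent to distribute at $19,100. Combined base = $19,100.
Defendant has surrendered passport (−25%): $19,100 × 0.75 = $14,325.
Strong family ties in the jurisdiction (−$3,750 flat): $14,325 − $3,750 = $10,575.
Prior failure to appear (+$19,750 flat): $10,575 + $19,750 = $30,325.

$30,325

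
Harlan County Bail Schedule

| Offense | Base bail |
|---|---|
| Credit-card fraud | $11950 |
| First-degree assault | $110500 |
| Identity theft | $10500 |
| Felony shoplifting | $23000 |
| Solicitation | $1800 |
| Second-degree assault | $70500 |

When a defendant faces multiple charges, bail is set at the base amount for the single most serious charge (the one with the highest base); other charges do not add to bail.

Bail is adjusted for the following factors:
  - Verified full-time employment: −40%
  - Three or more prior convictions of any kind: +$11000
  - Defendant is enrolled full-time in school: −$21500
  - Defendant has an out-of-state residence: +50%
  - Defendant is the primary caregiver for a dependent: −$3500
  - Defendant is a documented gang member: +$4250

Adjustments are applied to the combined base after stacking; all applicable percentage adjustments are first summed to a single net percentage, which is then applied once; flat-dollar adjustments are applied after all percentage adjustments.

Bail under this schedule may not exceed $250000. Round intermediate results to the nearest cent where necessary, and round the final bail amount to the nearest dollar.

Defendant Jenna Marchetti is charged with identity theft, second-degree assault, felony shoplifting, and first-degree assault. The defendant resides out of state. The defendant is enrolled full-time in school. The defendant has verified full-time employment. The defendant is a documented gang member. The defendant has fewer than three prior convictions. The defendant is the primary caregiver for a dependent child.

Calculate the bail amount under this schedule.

$100800

Base amounts from the schedule: identity theft $10500; second-degree assault $70500; felony shoplifting $23000; first-degree assault $110500.
Stacking rule: use the highest base only. Highest is first-degree assault at $110500. Combined base = $110500.
Net percentage adjustment: −40% +50% = +10%. $110500 × 1.1 = $121550.
Defendant is enrolled full-time in school (−$21500 flat): $121550 − $21500 = $100050.
Defendant is the primary caregiver for a dependent (−$3500 flat): $100050 − $3500 = $96550.
Defendant is a documented gang member (+$4250 flat): $96550 + $4250 = $100800.
$100800 is within the $250000 maximum.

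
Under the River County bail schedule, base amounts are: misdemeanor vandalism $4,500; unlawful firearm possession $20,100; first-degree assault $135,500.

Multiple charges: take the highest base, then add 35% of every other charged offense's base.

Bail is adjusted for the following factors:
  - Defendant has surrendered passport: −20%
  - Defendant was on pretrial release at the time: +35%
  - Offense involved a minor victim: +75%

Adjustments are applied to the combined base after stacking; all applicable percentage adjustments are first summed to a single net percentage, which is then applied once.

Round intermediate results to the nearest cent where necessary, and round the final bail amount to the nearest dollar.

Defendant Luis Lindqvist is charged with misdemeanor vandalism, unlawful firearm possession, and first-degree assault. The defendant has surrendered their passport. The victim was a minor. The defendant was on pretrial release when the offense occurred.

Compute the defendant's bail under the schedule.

Base amounts from the schedule: misdemeanor vandalism $4,500; unlawful firearm possession $20,100; first-degree assault $135,500.
Stacking rule: highest base plus 35% of each additional charge. Highest is first-degree assault at $135,500. Additional: $4,500 × 35% = $1,575; $20,100 × 35% = $7,035. Combined base = $135,500 + $8,610 = $144,110.
Net percentage adjustment: −20% +35% +75% = +90%. $144,110 × 1.9 = $273,809.

$273,809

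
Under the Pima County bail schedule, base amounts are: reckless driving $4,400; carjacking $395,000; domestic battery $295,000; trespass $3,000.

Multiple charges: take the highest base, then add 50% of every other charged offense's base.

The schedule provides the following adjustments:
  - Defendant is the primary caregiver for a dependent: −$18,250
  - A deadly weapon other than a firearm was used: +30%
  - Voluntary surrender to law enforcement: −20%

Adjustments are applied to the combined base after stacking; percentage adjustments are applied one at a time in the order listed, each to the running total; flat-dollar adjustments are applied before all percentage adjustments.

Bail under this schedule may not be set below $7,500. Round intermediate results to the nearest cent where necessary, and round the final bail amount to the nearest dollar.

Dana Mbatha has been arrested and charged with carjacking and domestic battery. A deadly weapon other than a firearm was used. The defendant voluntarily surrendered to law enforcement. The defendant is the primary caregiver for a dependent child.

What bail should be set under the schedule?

$545,220

Base amounts from the schedule: carjacking $395,000; domestic battery $295,000.
Stacking rule: highest base plus 50% of each additional charge. Highest is carjacking at $395,000. Additional: $295,000 × 50% = $147,500. Combined base = $395,000 + $147,500 = $542,500.
Defendant is the primary caregiver for a dependent (−$18,250 flat): $542,500 − $18,250 = $524,250.
A deadly weapon other than a firearm was used (+30%): $524,250 × 1.3 = $681,525.
Voluntary surrender to law enforcement (−20%): $681,525 × 0.8 = $545,220.
$545,220 is at or above the $7,500 minimum.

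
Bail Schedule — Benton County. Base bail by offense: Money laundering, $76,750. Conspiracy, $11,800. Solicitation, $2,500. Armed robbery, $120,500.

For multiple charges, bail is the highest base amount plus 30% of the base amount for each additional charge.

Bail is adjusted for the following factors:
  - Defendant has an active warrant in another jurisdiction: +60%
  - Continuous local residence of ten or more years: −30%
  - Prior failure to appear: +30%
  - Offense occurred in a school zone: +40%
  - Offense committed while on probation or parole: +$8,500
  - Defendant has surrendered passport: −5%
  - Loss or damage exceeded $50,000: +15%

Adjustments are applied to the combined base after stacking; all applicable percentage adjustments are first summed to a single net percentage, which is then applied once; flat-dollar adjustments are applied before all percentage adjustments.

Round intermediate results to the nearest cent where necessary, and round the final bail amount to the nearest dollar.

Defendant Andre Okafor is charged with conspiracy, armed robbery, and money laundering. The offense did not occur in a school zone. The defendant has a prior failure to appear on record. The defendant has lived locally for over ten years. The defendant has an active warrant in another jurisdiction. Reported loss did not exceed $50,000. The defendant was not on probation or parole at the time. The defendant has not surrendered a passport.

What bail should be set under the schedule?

Base amounts from the schedule: conspiracy $11,800; armed robbery $120,500; money laundering $76,750.
Stacking rule: highest base plus 30% of each additional charge. Highest is armed robbery at $120,500. Additional: $11,800 × 30% = $3,540; $76,750 × 30% = $23,025. Combined base = $120,500 + $26,565 = $147,065.
Net percentage adjustment: +60% −30% +30% = +60%. $147,065 × 1.6 = $235,304.

$235,304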